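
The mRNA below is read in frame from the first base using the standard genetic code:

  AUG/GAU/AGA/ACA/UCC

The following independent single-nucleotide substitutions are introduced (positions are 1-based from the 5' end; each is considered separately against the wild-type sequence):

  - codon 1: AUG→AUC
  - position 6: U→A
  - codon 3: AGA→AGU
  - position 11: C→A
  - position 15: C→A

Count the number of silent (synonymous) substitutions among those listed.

Codon 1: AUG (Met) → AUC (Ile) — missense.
Codon 2: GAU (Asp) → GAA (Glu) — missense.
Codon 3: AGA (Arg) → AGU (Ser) — missense.
Codon 4: ACA (Thr) → AAA (Lys) — missense.
Codon 5: UCC (Ser) → UCA (Ser) — synonymous.
Synonymous: 1 of 5.

1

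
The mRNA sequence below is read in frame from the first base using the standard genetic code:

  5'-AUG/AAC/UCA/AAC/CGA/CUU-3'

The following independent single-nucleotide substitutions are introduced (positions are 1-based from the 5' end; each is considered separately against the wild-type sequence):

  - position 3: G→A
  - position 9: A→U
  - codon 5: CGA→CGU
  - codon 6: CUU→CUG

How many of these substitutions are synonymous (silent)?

Codon 1: AUG (Met) → AUA (Ile) — missense.
Codon 3: UCA (Ser) → UCU (Ser) — synonymous.
Codon 5: CGA (Arg) → CGU (Arg) — synonymous.
Codon 6: CUU (Leu) → CUG (Leu) — synonymous.
Synonymous: 3 of 4.

3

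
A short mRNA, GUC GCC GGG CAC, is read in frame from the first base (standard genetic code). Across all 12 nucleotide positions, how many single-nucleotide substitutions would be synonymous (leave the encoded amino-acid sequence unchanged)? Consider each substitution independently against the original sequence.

10

Codon 1 (GUC, Val): 3 synonymous substitutions.
Codon 2 (GCC, Ala): 3 synonymous substitutions.
Codon 3 (GGG, Gly): 3 synonymous substitutions.
Codon 4 (CAC, His): 1 synonymous substitution.
Total: 3 + 3 + 3 + 1 = 10.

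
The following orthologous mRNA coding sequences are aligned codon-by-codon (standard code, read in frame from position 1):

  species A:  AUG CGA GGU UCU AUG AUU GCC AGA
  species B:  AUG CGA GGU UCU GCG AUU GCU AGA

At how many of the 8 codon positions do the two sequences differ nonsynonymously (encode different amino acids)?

1

Codon 1: AUG Met / AUG Met — identical.
Codon 2: CGA Arg / CGA Arg — identical.
Codon 3: GGU Gly / GGU Gly — identical.
Codon 4: UCU Ser / UCU Ser — identical.
Codon 5: AUG Met / GCG Ala — nonsynonymous.
Codon 6: AUU Ile / AUU Ile — identical.
Codon 7: GCC Ala / GCU Ala — synonymous.
Codon 8: AGA Arg / AGA Arg — identical.
Nonsynonymous differences: 1.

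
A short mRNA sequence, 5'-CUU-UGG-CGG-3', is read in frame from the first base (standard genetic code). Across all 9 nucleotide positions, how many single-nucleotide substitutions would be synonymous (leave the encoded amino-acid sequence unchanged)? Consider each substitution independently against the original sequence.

Codon 1 (CUU, Leu): 3 synonymous substitutions.
Codon 2 (UGG, Trp): 0 synonymous substitutions.
Codon 3 (CGG, Arg): 4 synonymous substitutions.
Total: 3 + 0 + 4 = 7.

7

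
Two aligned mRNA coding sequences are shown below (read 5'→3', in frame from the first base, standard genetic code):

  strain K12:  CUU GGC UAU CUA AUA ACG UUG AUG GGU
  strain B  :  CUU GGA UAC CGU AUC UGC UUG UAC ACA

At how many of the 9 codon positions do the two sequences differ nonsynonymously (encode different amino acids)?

4

Codon 1: CUU Leu / CUU Leu — identical.
Codon 2: GGC Gly / GGA Gly — synonymous.
Codon 3: UAU Tyr / UAC Tyr — synonymous.
Codon 4: CUA Leu / CGU Arg — nonsynonymous.
Codon 5: AUA Ile / AUC Ile — synonymous.
Codon 6: ACG Thr / UGC Cys — nonsynonymous.
Codon 7: UUG Leu / UUG Leu — identical.
Codon 8: AUG Met / UAC Tyr — nonsynonymous.
Codon 9: GGU Gly / ACA Thr — nonsynonymous.
Nonsynonymous differences: 4.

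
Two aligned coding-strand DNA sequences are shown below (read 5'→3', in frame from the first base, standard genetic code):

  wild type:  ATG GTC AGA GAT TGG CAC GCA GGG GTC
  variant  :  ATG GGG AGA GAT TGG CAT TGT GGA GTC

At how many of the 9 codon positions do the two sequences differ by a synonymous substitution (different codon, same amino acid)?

Codon 1: ATG Met / ATG Met — identical.
Codon 2: GTC Val / GGG Gly — nonsynonymous.
Codon 3: AGA Arg / AGA Arg — identical.
Codon 4: GAT Asp / GAT Asp — identical.
Codon 5: TGG Trp / TGG Trp — identical.
Codon 6: CAC His / CAT His — synonymous.
Codon 7: GCA Ala / TGT Cys — nonsynonymous.
Codon 8: GGG Gly / GGA Gly — synonymous.
Codon 9: GTC Val / GTC Val — identical.
Synonymous differences: 2.

2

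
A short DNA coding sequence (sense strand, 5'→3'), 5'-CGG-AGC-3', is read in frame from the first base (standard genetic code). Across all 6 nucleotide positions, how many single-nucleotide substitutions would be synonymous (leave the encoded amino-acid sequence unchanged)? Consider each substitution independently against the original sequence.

5

Codon 1 (CGG, Arg): 4 synonymous substitutions.
Codon 2 (AGC, Ser): 1 synonymous substitution.
Total: 4 + 1 = 5.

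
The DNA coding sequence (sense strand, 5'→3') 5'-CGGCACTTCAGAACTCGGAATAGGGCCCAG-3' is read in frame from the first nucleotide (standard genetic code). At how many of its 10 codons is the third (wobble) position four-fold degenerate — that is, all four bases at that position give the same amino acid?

4

Codon 1 CGG (Arg): third position 4-fold.
Codon 2 CAC (His): third position 2-fold.
Codon 3 TTC (Phe): third position 2-fold.
Codon 4 AGA (Arg): third position 2-fold.
Codon 5 ACT (Thr): third position 4-fold.
Codon 6 CGG (Arg): third position 4-fold.
Codon 7 AAT (Asn): third position 2-fold.
Codon 8 AGG (Arg): third position 2-fold.
Codon 9 GCC (Ala): third position 4-fold.
Codon 10 CAG (Gln): third position 2-fold.
Four-fold degenerate third positions: 4.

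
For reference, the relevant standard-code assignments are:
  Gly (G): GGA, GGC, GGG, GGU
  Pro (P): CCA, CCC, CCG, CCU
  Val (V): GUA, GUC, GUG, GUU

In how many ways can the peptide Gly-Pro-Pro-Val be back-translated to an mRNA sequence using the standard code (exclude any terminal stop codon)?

256

Gly: 4 codons.
Pro: 4 codons.
Pro: 4 codons.
Val: 4 codons.
4 × 4 × 4 × 4 = 256.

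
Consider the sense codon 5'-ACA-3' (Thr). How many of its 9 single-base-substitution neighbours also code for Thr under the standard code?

Position 1: none → 0 synonymous.
Position 2: none → 0 synonymous.
Position 3: ACU, ACC, ACG → 3 synonymous.
Total: 0 + 0 + 3 = 3.

3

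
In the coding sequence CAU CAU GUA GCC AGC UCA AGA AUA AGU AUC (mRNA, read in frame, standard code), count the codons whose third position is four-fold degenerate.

Codon 1 CAU (His): third position 2-fold.
Codon 2 CAU (His): third position 2-fold.
Codon 3 GUA (Val): third position 4-fold.
Codon 4 GCC (Ala): third position 4-fold.
Codon 5 AGC (Ser): third position 2-fold.
Codon 6 UCA (Ser): third position 4-fold.
Codon 7 AGA (Arg): third position 2-fold.
Codon 8 AUA (Ile): third position 3-fold.
Codon 9 AGU (Ser): third position 2-fold.
Codon 10 AUC (Ile): third position 3-fold.
Four-fold degenerate third positions: 3.

3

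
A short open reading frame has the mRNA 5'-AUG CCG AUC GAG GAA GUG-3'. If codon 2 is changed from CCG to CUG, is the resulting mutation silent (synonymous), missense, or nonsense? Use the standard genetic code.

missense

Position 5 falls in codon 2: CCG → Pro.
After the substitution the codon is CUG → Leu.
Pro ≠ Leu, so this is a missense mutation.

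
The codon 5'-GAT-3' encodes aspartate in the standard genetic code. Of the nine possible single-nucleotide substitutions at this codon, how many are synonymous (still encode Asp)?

1

Position 1: none → 0 synonymous.
Position 2: none → 0 synonymous.
Position 3: GAC → 1 synonymous.
Total: 0 + 0 + 1 = 1.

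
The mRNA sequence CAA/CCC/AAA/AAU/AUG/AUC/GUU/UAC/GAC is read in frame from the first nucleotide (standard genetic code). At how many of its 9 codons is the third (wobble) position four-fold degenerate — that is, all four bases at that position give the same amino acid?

2

Codon 1 CAA (Gln): third position 2-fold.
Codon 2 CCC (Pro): third position 4-fold.
Codon 3 AAA (Lys): third position 2-fold.
Codon 4 AAU (Asn): third position 2-fold.
Codon 5 AUG (Met): third position 1-fold.
Codon 6 AUC (Ile): third position 3-fold.
Codon 7 GUU (Val): third position 4-fold.
Codon 8 UAC (Tyr): third position 2-fold.
Codon 9 GAC (Asp): third position 2-fold.
Four-fold degenerate third positions: 2.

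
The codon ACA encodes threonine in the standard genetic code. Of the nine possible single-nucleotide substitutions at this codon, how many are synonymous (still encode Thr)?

Position 1: none → 0 synonymous.
Position 2: none → 0 synonymous.
Position 3: ACU, ACC, ACG → 3 synonymous.
Total: 0 + 0 + 3 = 3.

3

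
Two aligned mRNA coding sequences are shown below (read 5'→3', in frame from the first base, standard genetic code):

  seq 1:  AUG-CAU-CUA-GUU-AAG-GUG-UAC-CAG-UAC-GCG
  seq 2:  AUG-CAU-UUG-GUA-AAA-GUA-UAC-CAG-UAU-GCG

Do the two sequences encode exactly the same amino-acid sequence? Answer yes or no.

yes

Codon 1: AUG Met / AUG Met — identical.
Codon 2: CAU His / CAU His — identical.
Codon 3: CUA Leu / UUG Leu — synonymous.
Codon 4: GUU Val / GUA Val — synonymous.
Codon 5: AAG Lys / AAA Lys — synonymous.
Codon 6: GUG Val / GUA Val — synonymous.
Codon 7: UAC Tyr / UAC Tyr — identical.
Codon 8: CAG Gln / CAG Gln — identical.
Codon 9: UAC Tyr / UAU Tyr — synonymous.
Codon 10: GCG Ala / GCG Ala — identical.
Nonsynonymous differences: 0 → same protein.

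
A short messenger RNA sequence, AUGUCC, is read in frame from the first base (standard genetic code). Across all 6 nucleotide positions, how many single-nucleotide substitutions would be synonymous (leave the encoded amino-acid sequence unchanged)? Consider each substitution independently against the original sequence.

3

Codon 1 (AUG, Met): 0 synonymous substitutions.
Codon 2 (UCC, Ser): 3 synonymous substitutions.
Total: 0 + 3 = 3.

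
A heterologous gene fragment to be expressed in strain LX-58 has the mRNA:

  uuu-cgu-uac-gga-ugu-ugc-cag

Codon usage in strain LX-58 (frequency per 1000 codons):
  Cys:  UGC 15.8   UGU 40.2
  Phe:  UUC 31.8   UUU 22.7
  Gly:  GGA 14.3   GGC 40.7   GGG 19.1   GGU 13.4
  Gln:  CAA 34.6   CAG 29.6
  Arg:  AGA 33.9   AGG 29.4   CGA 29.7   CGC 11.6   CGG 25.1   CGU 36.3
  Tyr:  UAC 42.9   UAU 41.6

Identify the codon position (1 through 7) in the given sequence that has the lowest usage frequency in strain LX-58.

Codon 1 UUU (Phe): 22.7 per 1000.
Codon 2 CGU (Arg): 36.3 per 1000.
Codon 3 UAC (Tyr): 42.9 per 1000.
Codon 4 GGA (Gly): 14.3 per 1000.
Codon 5 UGU (Cys): 40.2 per 1000.
Codon 6 UGC (Cys): 15.8 per 1000.
Codon 7 CAG (Gln): 29.6 per 1000.
Lowest frequency is 14.3 at codon 4.

4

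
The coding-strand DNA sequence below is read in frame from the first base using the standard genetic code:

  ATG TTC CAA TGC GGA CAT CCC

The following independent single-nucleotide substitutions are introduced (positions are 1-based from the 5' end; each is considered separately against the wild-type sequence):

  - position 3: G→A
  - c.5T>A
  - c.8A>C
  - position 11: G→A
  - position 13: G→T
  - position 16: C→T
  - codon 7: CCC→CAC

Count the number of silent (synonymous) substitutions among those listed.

Codon 1: ATG (Met) → ATA (Ile) — missense.
Codon 2: TTC (Phe) → TAC (Tyr) — missense.
Codon 3: CAA (Gln) → CCA (Pro) — missense.
Codon 4: TGC (Cys) → TAC (Tyr) — missense.
Codon 5: GGA (Gly) → TGA (Stop) — nonsense.
Codon 6: CAT (His) → TAT (Tyr) — missense.
Codon 7: CCC (Pro) → CAC (His) — missense.
Synonymous: 0 of 7.

0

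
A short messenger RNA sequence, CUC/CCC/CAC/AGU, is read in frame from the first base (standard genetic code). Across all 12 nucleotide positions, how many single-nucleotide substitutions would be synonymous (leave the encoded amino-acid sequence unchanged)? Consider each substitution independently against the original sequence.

8

Codon 1 (CUC, Leu): 3 synonymous substitutions.
Codon 2 (CCC, Pro): 3 synonymous substitutions.
Codon 3 (CAC, His): 1 synonymous substitution.
Codon 4 (AGU, Ser): 1 synonymous substitution.
Total: 3 + 3 + 1 + 1 = 8.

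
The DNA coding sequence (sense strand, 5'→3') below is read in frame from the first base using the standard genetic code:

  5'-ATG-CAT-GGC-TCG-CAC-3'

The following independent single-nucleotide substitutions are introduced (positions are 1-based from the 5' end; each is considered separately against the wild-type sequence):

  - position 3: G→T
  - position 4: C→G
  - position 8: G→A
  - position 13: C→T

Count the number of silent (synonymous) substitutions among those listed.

0

Codon 1: ATG (Met) → ATT (Ile) — missense.
Codon 2: CAT (His) → GAT (Asp) — missense.
Codon 3: GGC (Gly) → GAC (Asp) — missense.
Codon 5: CAC (His) → TAC (Tyr) — missense.
Synonymous: 0 of 4.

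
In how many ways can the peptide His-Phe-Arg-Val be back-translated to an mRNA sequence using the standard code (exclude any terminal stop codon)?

His: 2 codons.
Phe: 2 codons.
Arg: 6 codons.
Val: 4 codons.
2 × 2 × 6 × 4 = 96.

96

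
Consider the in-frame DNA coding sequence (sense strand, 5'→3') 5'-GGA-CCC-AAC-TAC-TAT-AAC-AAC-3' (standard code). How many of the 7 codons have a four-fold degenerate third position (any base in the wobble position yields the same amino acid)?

2

Codon 1 GGA (Gly): third position 4-fold.
Codon 2 CCC (Pro): third position 4-fold.
Codon 3 AAC (Asn): third position 2-fold.
Codon 4 TAC (Tyr): third position 2-fold.
Codon 5 TAT (Tyr): third position 2-fold.
Codon 6 AAC (Asn): third position 2-fold.
Codon 7 AAC (Asn): third position 2-fold.
Four-fold degenerate third positions: 2.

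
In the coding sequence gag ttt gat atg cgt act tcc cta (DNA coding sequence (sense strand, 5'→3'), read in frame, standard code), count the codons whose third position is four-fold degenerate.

Codon 1 GAG (Glu): third position 2-fold.
Codon 2 TTT (Phe): third position 2-fold.
Codon 3 GAT (Asp): third position 2-fold.
Codon 4 ATG (Met): third position 1-fold.
Codon 5 CGT (Arg): third position 4-fold.
Codon 6 ACT (Thr): third position 4-fold.
Codon 7 TCC (Ser): third position 4-fold.
Codon 8 CTA (Leu): third position 4-fold.
Four-fold degenerate third positions: 4.

4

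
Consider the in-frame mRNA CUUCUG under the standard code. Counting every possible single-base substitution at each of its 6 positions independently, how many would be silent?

Codon 1 (CUU, Leu): 3 synonymous substitutions.
Codon 2 (CUG, Leu): 4 synonymous substitutions.
Total: 3 + 4 = 7.

7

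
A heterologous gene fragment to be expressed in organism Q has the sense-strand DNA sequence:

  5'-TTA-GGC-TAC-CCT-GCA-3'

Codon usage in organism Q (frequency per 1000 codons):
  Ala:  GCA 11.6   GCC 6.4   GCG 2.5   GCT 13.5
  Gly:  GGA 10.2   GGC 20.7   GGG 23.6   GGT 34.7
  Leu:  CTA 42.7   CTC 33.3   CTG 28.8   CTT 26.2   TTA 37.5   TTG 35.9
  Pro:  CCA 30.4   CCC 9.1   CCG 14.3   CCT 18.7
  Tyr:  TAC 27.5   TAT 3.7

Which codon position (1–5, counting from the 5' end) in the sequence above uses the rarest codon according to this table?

Codon 1 TTA (Leu): 37.5 per 1000.
Codon 2 GGC (Gly): 20.7 per 1000.
Codon 3 TAC (Tyr): 27.5 per 1000.
Codon 4 CCT (Pro): 18.7 per 1000.
Codon 5 GCA (Ala): 11.6 per 1000.
Lowest frequency is 11.6 at codon 5.

5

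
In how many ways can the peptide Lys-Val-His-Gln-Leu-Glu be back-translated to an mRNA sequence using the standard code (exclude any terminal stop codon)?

384

Lys: 2 codons.
Val: 4 codons.
His: 2 codons.
Gln: 2 codons.
Leu: 6 codons.
Glu: 2 codons.
2 × 4 × 2 × 2 × 6 × 2 = 384.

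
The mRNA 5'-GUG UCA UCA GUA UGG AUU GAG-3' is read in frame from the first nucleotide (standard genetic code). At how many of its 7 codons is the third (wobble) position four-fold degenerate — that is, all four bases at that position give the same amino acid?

4

Codon 1 GUG (Val): third position 4-fold.
Codon 2 UCA (Ser): third position 4-fold.
Codon 3 UCA (Ser): third position 4-fold.
Codon 4 GUA (Val): third position 4-fold.
Codon 5 UGG (Trp): third position 1-fold.
Codon 6 AUU (Ile): third position 3-fold.
Codon 7 GAG (Glu): third position 2-fold.
Four-fold degenerate third positions: 4.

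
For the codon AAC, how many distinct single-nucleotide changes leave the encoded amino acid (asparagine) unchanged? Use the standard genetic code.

1

Position 1: none → 0 synonymous.
Position 2: none → 0 synonymous.
Position 3: AAU → 1 synonymous.
Total: 0 + 0 + 1 = 1.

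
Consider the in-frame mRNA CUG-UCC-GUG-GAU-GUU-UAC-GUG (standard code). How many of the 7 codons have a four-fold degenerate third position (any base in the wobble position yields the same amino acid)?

5

Codon 1 CUG (Leu): third position 4-fold.
Codon 2 UCC (Ser): third position 4-fold.
Codon 3 GUG (Val): third position 4-fold.
Codon 4 GAU (Asp): third position 2-fold.
Codon 5 GUU (Val): third position 4-fold.
Codon 6 UAC (Tyr): third position 2-fold.
Codon 7 GUG (Val): third position 4-fold.
Four-fold degenerate third positions: 5.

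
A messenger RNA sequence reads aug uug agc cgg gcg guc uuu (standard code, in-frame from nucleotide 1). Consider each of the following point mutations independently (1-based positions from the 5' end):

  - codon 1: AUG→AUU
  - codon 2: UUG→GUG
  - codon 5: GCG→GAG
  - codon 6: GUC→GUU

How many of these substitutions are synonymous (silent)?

Codon 1: AUG (Met) → AUU (Ile) — missense.
Codon 2: UUG (Leu) → GUG (Val) — missense.
Codon 5: GCG (Ala) → GAG (Glu) — missense.
Codon 6: GUC (Val) → GUU (Val) — synonymous.
Synonymous: 1 of 4.

1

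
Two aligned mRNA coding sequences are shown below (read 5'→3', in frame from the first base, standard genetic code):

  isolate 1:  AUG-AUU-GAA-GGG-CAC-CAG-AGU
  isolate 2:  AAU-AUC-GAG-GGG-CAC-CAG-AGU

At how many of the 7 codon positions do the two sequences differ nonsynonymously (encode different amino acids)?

Codon 1: AUG Met / AAU Asn — nonsynonymous.
Codon 2: AUU Ile / AUC Ile — synonymous.
Codon 3: GAA Glu / GAG Glu — synonymous.
Codon 4: GGG Gly / GGG Gly — identical.
Codon 5: CAC His / CAC His — identical.
Codon 6: CAG Gln / CAG Gln — identical.
Codon 7: AGU Ser / AGU Ser — identical.
Nonsynonymous differences: 1.

1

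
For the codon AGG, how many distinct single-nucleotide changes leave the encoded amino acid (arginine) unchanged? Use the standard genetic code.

2

Position 1: CGG → 1 synonymous.
Position 2: none → 0 synonymous.
Position 3: AGA → 1 synonymous.
Total: 1 + 0 + 1 = 2.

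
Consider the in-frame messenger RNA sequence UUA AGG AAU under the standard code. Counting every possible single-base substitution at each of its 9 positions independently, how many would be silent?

5

Codon 1 (UUA, Leu): 2 synonymous substitutions.
Codon 2 (AGG, Arg): 2 synonymous substitutions.
Codon 3 (AAU, Asn): 1 synonymous substitution.
Total: 2 + 2 + 1 = 5.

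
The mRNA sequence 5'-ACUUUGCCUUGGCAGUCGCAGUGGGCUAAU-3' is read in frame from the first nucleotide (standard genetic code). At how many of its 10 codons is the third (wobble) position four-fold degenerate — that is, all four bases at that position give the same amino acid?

Codon 1 ACU (Thr): third position 4-fold.
Codon 2 UUG (Leu): third position 2-fold.
Codon 3 CCU (Pro): third position 4-fold.
Codon 4 UGG (Trp): third position 1-fold.
Codon 5 CAG (Gln): third position 2-fold.
Codon 6 UCG (Ser): third position 4-fold.
Codon 7 CAG (Gln): third position 2-fold.
Codon 8 UGG (Trp): third position 1-fold.
Codon 9 GCU (Ala): third position 4-fold.
Codon 10 AAU (Asn): third position 2-fold.
Four-fold degenerate third positions: 4.

4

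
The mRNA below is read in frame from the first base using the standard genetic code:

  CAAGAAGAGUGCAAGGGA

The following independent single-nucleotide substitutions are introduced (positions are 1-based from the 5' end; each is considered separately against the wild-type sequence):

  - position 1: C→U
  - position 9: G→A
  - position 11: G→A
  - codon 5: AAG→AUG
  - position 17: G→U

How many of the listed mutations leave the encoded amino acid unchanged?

Codon 1: CAA (Gln) → UAA (Stop) — nonsense.
Codon 3: GAG (Glu) → GAA (Glu) — synonymous.
Codon 4: UGC (Cys) → UAC (Tyr) — missense.
Codon 5: AAG (Lys) → AUG (Met) — missense.
Codon 6: GGA (Gly) → GUA (Val) — missense.
Synonymous: 1 of 5.

1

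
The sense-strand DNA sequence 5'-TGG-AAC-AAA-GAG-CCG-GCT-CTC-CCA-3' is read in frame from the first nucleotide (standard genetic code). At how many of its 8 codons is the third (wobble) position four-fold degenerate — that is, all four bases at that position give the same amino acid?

4

Codon 1 TGG (Trp): third position 1-fold.
Codon 2 AAC (Asn): third position 2-fold.
Codon 3 AAA (Lys): third position 2-fold.
Codon 4 GAG (Glu): third position 2-fold.
Codon 5 CCG (Pro): third position 4-fold.
Codon 6 GCT (Ala): third position 4-fold.
Codon 7 CTC (Leu): third position 4-fold.
Codon 8 CCA (Pro): third position 4-fold.
Four-fold degenerate third positions: 4.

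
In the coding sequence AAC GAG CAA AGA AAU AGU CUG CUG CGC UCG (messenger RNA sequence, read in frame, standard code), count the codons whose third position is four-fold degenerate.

Codon 1 AAC (Asn): third position 2-fold.
Codon 2 GAG (Glu): third position 2-fold.
Codon 3 CAA (Gln): third position 2-fold.
Codon 4 AGA (Arg): third position 2-fold.
Codon 5 AAU (Asn): third position 2-fold.
Codon 6 AGU (Ser): third position 2-fold.
Codon 7 CUG (Leu): third position 4-fold.
Codon 8 CUG (Leu): third position 4-fold.
Codon 9 CGC (Arg): third position 4-fold.
Codon 10 UCG (Ser): third position 4-fold.
Four-fold degenerate third positions: 4.

4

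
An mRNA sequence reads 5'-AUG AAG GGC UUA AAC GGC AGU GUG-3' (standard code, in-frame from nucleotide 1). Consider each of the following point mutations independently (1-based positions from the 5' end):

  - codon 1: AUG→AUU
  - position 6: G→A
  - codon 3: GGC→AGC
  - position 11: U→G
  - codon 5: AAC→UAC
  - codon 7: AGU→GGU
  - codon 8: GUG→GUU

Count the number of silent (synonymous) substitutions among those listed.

Codon 1: AUG (Met) → AUU (Ile) — missense.
Codon 2: AAG (Lys) → AAA (Lys) — synonymous.
Codon 3: GGC (Gly) → AGC (Ser) — missense.
Codon 4: UUA (Leu) → UGA (Stop) — nonsense.
Codon 5: AAC (Asn) → UAC (Tyr) — missense.
Codon 7: AGU (Ser) → GGU (Gly) — missense.
Codon 8: GUG (Val) → GUU (Val) — synonymous.
Synonymous: 2 of 7.

2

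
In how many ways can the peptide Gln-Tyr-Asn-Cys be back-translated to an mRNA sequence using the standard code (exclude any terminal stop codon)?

16

Gln: 2 codons.
Tyr: 2 codons.
Asn: 2 codons.
Cys: 2 codons.
2 × 2 × 2 × 2 = 16.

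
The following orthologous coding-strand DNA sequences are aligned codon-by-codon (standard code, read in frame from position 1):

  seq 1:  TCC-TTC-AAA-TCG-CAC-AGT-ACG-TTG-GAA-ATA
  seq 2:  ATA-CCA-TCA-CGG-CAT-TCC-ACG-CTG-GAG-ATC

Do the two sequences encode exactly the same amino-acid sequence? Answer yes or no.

Codon 1: TCC Ser / ATA Ile — nonsynonymous.
Codon 2: TTC Phe / CCA Pro — nonsynonymous.
Codon 3: AAA Lys / TCA Ser — nonsynonymous.
Codon 4: TCG Ser / CGG Arg — nonsynonymous.
Codon 5: CAC His / CAT His — synonymous.
Codon 6: AGT Ser / TCC Ser — synonymous.
Codon 7: ACG Thr / ACG Thr — identical.
Codon 8: TTG Leu / CTG Leu — synonymous.
Codon 9: GAA Glu / GAG Glu — synonymous.
Codon 10: ATA Ile / ATC Ile — synonymous.
Nonsynonymous differences: 4 → different protein.

no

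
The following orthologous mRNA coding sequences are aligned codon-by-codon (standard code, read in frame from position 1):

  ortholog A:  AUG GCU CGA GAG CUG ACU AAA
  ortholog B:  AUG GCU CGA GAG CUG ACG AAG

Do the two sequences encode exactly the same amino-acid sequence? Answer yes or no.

yes

Codon 1: AUG Met / AUG Met — identical.
Codon 2: GCU Ala / GCU Ala — identical.
Codon 3: CGA Arg / CGA Arg — identical.
Codon 4: GAG Glu / GAG Glu — identical.
Codon 5: CUG Leu / CUG Leu — identical.
Codon 6: ACU Thr / ACG Thr — synonymous.
Codon 7: AAA Lys / AAG Lys — synonymous.
Nonsynonymous differences: 0 → same protein.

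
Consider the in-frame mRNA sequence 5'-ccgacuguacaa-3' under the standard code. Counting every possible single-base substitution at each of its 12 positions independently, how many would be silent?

10

Codon 1 (CCG, Pro): 3 synonymous substitutions.
Codon 2 (ACU, Thr): 3 synonymous substitutions.
Codon 3 (GUA, Val): 3 synonymous substitutions.
Codon 4 (CAA, Gln): 1 synonymous substitution.
Total: 3 + 3 + 3 + 1 = 10.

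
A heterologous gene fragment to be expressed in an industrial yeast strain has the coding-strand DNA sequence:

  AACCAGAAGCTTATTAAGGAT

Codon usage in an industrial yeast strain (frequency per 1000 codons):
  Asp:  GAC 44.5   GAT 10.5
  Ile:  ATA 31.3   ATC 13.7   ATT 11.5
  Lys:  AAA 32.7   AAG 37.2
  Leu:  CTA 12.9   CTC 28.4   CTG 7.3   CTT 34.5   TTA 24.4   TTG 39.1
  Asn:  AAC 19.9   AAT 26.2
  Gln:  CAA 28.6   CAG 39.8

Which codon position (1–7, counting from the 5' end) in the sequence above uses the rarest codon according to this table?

Codon 1 AAC (Asn): 19.9 per 1000.
Codon 2 CAG (Gln): 39.8 per 1000.
Codon 3 AAG (Lys): 37.2 per 1000.
Codon 4 CTT (Leu): 34.5 per 1000.
Codon 5 ATT (Ile): 11.5 per 1000.
Codon 6 AAG (Lys): 37.2 per 1000.
Codon 7 GAT (Asp): 10.5 per 1000.
Lowest frequency is 10.5 at codon 7.

7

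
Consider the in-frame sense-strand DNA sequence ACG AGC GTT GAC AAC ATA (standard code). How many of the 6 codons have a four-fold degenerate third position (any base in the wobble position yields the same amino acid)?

Codon 1 ACG (Thr): third position 4-fold.
Codon 2 AGC (Ser): third position 2-fold.
Codon 3 GTT (Val): third position 4-fold.
Codon 4 GAC (Asp): third position 2-fold.
Codon 5 AAC (Asn): third position 2-fold.
Codon 6 ATA (Ile): third position 3-fold.
Four-fold degenerate third positions: 2.

2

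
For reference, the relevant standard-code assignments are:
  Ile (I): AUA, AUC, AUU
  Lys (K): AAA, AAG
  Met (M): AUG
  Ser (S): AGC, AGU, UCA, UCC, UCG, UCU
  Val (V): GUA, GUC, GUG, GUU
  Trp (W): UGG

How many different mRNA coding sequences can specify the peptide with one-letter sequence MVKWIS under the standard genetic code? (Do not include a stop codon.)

144

Met: 1 codon.
Val: 4 codons.
Lys: 2 codons.
Trp: 1 codon.
Ile: 3 codons.
Ser: 6 codons.
1 × 4 × 2 × 1 × 3 × 6 = 144.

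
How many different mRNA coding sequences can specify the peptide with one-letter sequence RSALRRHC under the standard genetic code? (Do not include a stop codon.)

Arg: 6 codons.
Ser: 6 codons.
Ala: 4 codons.
Leu: 6 codons.
Arg: 6 codons.
Arg: 6 codons.
His: 2 codons.
Cys: 2 codons.
6 × 6 × 4 × 6 × 6 × 6 × 2 × 2 = 124416.

124416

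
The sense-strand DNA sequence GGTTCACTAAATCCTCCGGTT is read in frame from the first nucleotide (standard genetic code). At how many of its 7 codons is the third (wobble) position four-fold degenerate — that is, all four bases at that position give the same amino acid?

Codon 1 GGT (Gly): third position 4-fold.
Codon 2 TCA (Ser): third position 4-fold.
Codon 3 CTA (Leu): third position 4-fold.
Codon 4 AAT (Asn): third position 2-fold.
Codon 5 CCT (Pro): third position 4-fold.
Codon 6 CCG (Pro): third position 4-fold.
Codon 7 GTT (Val): third position 4-fold.
Four-fold degenerate third positions: 6.

6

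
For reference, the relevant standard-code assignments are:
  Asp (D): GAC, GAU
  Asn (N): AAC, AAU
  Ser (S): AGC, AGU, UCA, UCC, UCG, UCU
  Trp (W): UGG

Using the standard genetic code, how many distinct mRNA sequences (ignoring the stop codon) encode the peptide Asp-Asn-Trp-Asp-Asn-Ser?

Asp: 2 codons.
Asn: 2 codons.
Trp: 1 codon.
Asp: 2 codons.
Asn: 2 codons.
Ser: 6 codons.
2 × 2 × 1 × 2 × 2 × 6 = 96.

96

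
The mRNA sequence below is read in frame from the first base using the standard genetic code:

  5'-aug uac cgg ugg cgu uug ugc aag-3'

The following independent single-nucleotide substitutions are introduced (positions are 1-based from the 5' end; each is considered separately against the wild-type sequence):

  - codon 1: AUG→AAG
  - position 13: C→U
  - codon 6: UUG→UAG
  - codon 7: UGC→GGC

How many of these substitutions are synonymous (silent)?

Codon 1: AUG (Met) → AAG (Lys) — missense.
Codon 5: CGU (Arg) → UGU (Cys) — missense.
Codon 6: UUG (Leu) → UAG (Stop) — nonsense.
Codon 7: UGC (Cys) → GGC (Gly) — missense.
Synonymous: 0 of 4.

0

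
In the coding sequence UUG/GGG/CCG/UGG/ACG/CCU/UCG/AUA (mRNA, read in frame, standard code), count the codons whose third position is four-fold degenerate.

Codon 1 UUG (Leu): third position 2-fold.
Codon 2 GGG (Gly): third position 4-fold.
Codon 3 CCG (Pro): third position 4-fold.
Codon 4 UGG (Trp): third position 1-fold.
Codon 5 ACG (Thr): third position 4-fold.
Codon 6 CCU (Pro): third position 4-fold.
Codon 7 UCG (Ser): third position 4-fold.
Codon 8 AUA (Ile): third position 3-fold.
Four-fold degenerate third positions: 5.

5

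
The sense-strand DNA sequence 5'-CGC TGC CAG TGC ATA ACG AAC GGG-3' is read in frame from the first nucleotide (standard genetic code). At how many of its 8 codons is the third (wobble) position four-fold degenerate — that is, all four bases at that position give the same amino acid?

3

Codon 1 CGC (Arg): third position 4-fold.
Codon 2 TGC (Cys): third position 2-fold.
Codon 3 CAG (Gln): third position 2-fold.
Codon 4 TGC (Cys): third position 2-fold.
Codon 5 ATA (Ile): third position 3-fold.
Codon 6 ACG (Thr): third position 4-fold.
Codon 7 AAC (Asn): third position 2-fold.
Codon 8 GGG (Gly): third position 4-fold.
Four-fold degenerate third positions: 3.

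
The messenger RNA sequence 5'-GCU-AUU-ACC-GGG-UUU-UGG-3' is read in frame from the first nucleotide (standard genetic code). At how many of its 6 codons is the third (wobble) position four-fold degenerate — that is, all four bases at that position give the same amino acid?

3

Codon 1 GCU (Ala): third position 4-fold.
Codon 2 AUU (Ile): third position 3-fold.
Codon 3 ACC (Thr): third position 4-fold.
Codon 4 GGG (Gly): third position 4-fold.
Codon 5 UUU (Phe): third position 2-fold.
Codon 6 UGG (Trp): third position 1-fold.
Four-fold degenerate third positions: 3.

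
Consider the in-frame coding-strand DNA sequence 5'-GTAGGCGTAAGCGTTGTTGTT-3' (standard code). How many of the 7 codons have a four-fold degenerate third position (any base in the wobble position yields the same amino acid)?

6

Codon 1 GTA (Val): third position 4-fold.
Codon 2 GGC (Gly): third position 4-fold.
Codon 3 GTA (Val): third position 4-fold.
Codon 4 AGC (Ser): third position 2-fold.
Codon 5 GTT (Val): third position 4-fold.
Codon 6 GTT (Val): third position 4-fold.
Codon 7 GTT (Val): third position 4-fold.
Four-fold degenerate third positions: 6.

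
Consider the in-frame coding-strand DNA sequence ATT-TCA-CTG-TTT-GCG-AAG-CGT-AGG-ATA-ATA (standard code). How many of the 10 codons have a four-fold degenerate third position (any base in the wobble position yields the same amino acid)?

4

Codon 1 ATT (Ile): third position 3-fold.
Codon 2 TCA (Ser): third position 4-fold.
Codon 3 CTG (Leu): third position 4-fold.
Codon 4 TTT (Phe): third position 2-fold.
Codon 5 GCG (Ala): third position 4-fold.
Codon 6 AAG (Lys): third position 2-fold.
Codon 7 CGT (Arg): third position 4-fold.
Codon 8 AGG (Arg): third position 2-fold.
Codon 9 ATA (Ile): third position 3-fold.
Codon 10 ATA (Ile): third position 3-fold.
Four-fold degenerate third positions: 4.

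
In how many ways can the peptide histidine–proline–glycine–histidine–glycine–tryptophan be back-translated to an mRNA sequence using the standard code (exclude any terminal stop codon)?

256

His: 2 codons.
Pro: 4 codons.
Gly: 4 codons.
His: 2 codons.
Gly: 4 codons.
Trp: 1 codon.
2 × 4 × 4 × 2 × 4 × 1 = 256.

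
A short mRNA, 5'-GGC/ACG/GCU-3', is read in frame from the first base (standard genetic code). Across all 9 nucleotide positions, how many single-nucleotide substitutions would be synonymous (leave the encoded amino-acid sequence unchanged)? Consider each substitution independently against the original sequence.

Codon 1 (GGC, Gly): 3 synonymous substitutions.
Codon 2 (ACG, Thr): 3 synonymous substitutions.
Codon 3 (GCU, Ala): 3 synonymous substitutions.
Total: 3 + 3 + 3 = 9.

9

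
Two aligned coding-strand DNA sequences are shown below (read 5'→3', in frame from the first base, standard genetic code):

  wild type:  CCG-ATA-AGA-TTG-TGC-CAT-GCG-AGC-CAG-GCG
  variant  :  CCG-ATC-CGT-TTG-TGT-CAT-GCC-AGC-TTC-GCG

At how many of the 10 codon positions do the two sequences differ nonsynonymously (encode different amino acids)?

Codon 1: CCG Pro / CCG Pro — identical.
Codon 2: ATA Ile / ATC Ile — synonymous.
Codon 3: AGA Arg / CGT Arg — synonymous.
Codon 4: TTG Leu / TTG Leu — identical.
Codon 5: TGC Cys / TGT Cys — synonymous.
Codon 6: CAT His / CAT His — identical.
Codon 7: GCG Ala / GCC Ala — synonymous.
Codon 8: AGC Ser / AGC Ser — identical.
Codon 9: CAG Gln / TTC Phe — nonsynonymous.
Codon 10: GCG Ala / GCG Ala — identical.
Nonsynonymous differences: 1.

1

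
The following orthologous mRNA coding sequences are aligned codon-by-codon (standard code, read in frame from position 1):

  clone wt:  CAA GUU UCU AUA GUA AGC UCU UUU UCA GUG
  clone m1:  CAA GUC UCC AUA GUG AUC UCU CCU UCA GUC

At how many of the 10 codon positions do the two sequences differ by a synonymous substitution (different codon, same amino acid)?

Codon 1: CAA Gln / CAA Gln — identical.
Codon 2: GUU Val / GUC Val — synonymous.
Codon 3: UCU Ser / UCC Ser — synonymous.
Codon 4: AUA Ile / AUA Ile — identical.
Codon 5: GUA Val / GUG Val — synonymous.
Codon 6: AGC Ser / AUC Ile — nonsynonymous.
Codon 7: UCU Ser / UCU Ser — identical.
Codon 8: UUU Phe / CCU Pro — nonsynonymous.
Codon 9: UCA Ser / UCA Ser — identical.
Codon 10: GUG Val / GUC Val — synonymous.
Synonymous differences: 4.

4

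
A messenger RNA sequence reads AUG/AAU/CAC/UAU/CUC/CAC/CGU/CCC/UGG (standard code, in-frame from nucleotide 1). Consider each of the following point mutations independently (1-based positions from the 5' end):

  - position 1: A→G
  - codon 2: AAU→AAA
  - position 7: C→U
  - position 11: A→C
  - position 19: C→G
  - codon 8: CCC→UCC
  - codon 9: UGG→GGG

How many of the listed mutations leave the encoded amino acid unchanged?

0

Codon 1: AUG (Met) → GUG (Val) — missense.
Codon 2: AAU (Asn) → AAA (Lys) — missense.
Codon 3: CAC (His) → UAC (Tyr) — missense.
Codon 4: UAU (Tyr) → UCU (Ser) — missense.
Codon 7: CGU (Arg) → GGU (Gly) — missense.
Codon 8: CCC (Pro) → UCC (Ser) — missense.
Codon 9: UGG (Trp) → GGG (Gly) — missense.
Synonymous: 0 of 7.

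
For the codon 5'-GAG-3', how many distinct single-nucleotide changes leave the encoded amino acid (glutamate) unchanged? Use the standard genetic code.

Position 1: none → 0 synonymous.
Position 2: none → 0 synonymous.
Position 3: GAA → 1 synonymous.
Total: 0 + 0 + 1 = 1.

1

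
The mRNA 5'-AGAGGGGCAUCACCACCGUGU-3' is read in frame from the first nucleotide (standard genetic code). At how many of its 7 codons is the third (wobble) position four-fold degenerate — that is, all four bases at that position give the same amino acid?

5

Codon 1 AGA (Arg): third position 2-fold.
Codon 2 GGG (Gly): third position 4-fold.
Codon 3 GCA (Ala): third position 4-fold.
Codon 4 UCA (Ser): third position 4-fold.
Codon 5 CCA (Pro): third position 4-fold.
Codon 6 CCG (Pro): third position 4-fold.
Codon 7 UGU (Cys): third position 2-fold.
Four-fold degenerate third positions: 5.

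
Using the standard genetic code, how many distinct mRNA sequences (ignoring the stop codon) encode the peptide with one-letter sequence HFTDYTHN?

His: 2 codons.
Phe: 2 codons.
Thr: 4 codons.
Asp: 2 codons.
Tyr: 2 codons.
Thr: 4 codons.
His: 2 codons.
Asn: 2 codons.
2 × 2 × 4 × 2 × 2 × 4 × 2 × 2 = 1024.

1024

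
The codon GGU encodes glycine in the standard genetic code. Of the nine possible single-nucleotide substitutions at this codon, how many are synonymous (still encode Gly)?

3

Position 1: none → 0 synonymous.
Position 2: none → 0 synonymous.
Position 3: GGC, GGA, GGG → 3 synonymous.
Total: 0 + 0 + 3 = 3.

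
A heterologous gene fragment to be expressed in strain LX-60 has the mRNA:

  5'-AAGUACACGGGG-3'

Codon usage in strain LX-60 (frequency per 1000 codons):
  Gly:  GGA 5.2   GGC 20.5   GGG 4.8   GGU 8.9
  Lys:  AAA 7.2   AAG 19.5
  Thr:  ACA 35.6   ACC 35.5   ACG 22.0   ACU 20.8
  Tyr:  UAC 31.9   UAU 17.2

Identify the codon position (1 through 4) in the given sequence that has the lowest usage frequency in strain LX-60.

4

Codon 1 AAG (Lys): 19.5 per 1000.
Codon 2 UAC (Tyr): 31.9 per 1000.
Codon 3 ACG (Thr): 22.0 per 1000.
Codon 4 GGG (Gly): 4.8 per 1000.
Lowest frequency is 4.8 at codon 4.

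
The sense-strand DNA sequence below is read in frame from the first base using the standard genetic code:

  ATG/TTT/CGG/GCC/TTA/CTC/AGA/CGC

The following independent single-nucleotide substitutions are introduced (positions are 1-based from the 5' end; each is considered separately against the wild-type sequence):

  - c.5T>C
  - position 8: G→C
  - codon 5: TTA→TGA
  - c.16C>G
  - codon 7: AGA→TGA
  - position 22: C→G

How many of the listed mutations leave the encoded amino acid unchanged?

0

Codon 2: TTT (Phe) → TCT (Ser) — missense.
Codon 3: CGG (Arg) → CCG (Pro) — missense.
Codon 5: TTA (Leu) → TGA (Stop) — nonsense.
Codon 6: CTC (Leu) → GTC (Val) — missense.
Codon 7: AGA (Arg) → TGA (Stop) — nonsense.
Codon 8: CGC (Arg) → GGC (Gly) — missense.
Synonymous: 0 of 6.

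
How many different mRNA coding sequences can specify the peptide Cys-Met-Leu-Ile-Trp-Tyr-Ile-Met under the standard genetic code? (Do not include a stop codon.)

Cys: 2 codons.
Met: 1 codon.
Leu: 6 codons.
Ile: 3 codons.
Trp: 1 codon.
Tyr: 2 codons.
Ile: 3 codons.
Met: 1 codon.
2 × 1 × 6 × 3 × 1 × 2 × 3 × 1 = 216.

216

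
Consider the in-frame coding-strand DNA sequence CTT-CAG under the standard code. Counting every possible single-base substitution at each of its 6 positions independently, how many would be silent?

4

Codon 1 (CTT, Leu): 3 synonymous substitutions.
Codon 2 (CAG, Gln): 1 synonymous substitution.
Total: 3 + 1 = 4.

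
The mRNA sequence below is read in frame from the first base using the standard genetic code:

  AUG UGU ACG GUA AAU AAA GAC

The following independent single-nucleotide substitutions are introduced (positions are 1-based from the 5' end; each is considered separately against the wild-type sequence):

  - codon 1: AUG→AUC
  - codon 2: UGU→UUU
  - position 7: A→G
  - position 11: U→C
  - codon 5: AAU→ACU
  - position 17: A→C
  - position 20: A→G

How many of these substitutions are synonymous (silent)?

Codon 1: AUG (Met) → AUC (Ile) — missense.
Codon 2: UGU (Cys) → UUU (Phe) — missense.
Codon 3: ACG (Thr) → GCG (Ala) — missense.
Codon 4: GUA (Val) → GCA (Ala) — missense.
Codon 5: AAU (Asn) → ACU (Thr) — missense.
Codon 6: AAA (Lys) → ACA (Thr) — missense.
Codon 7: GAC (Asp) → GGC (Gly) — missense.
Synonymous: 0 of 7.

0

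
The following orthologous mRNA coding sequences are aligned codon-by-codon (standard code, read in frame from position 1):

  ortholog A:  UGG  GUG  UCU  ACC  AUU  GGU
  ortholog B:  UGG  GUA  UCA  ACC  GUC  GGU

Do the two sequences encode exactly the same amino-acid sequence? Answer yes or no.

no

Codon 1: UGG Trp / UGG Trp — identical.
Codon 2: GUG Val / GUA Val — synonymous.
Codon 3: UCU Ser / UCA Ser — synonymous.
Codon 4: ACC Thr / ACC Thr — identical.
Codon 5: AUU Ile / GUC Val — nonsynonymous.
Codon 6: GGU Gly / GGU Gly — identical.
Nonsynonymous differences: 1 → different protein.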